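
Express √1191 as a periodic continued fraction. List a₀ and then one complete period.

a₀ = ⌊√1191⌋ = 34.

[34; 1, 1, 22, 1, 1, 68]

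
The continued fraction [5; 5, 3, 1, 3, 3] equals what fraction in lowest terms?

Using pₖ = aₖpₖ₋₁ + pₖ₋₂ and qₖ = aₖqₖ₋₁ + qₖ₋₂:
  k=0: a=5, p=5, q=1
  k=1: a=5, p=26, q=5
  k=2: a=3, p=83, q=16
  k=3: a=1, p=109, q=21
  k=4: a=3, p=410, q=79
  k=5: a=3, p=1339, q=258

1339/258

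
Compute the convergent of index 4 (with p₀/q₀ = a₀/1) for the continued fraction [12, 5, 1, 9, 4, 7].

2945/242

Using pₖ = aₖpₖ₋₁ + pₖ₋₂, qₖ = aₖqₖ₋₁ + qₖ₋₂ (with p₋₁=1, p₋₂=0, q₋₁=0, q₋₂=1):
  k=0: a=12, p=12, q=1
  k=1: a=5, p=61, q=5
  k=2: a=1, p=73, q=6
  k=3: a=9, p=718, q=59
  k=4: a=4, p=2945, q=242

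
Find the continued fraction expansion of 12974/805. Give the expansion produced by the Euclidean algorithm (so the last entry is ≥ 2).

12974 = 16*805 + 94
805 = 8*94 + 53
94 = 1*53 + 41
53 = 1*41 + 12
41 = 3*12 + 5
12 = 2*5 + 2
5 = 2*2 + 1
2 = 2*1 + 0  (stop)
So 12974/805 = [16; 8, 1, 1, 3, 2, 2, 2].

[16; 8, 1, 1, 3, 2, 2, 2]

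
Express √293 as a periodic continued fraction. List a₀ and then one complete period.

[17; 8, 1, 1, 8, 34]

a₀ = ⌊√293⌋ = 17.
With m₀=0, d₀=1 and mₖ₊₁ = dₖaₖ − mₖ, dₖ₊₁ = (n − mₖ₊₁²)/dₖ, aₖ₊₁ = ⌊(a₀+mₖ₊₁)/dₖ₊₁⌋:
  k=1: m=17, d=4, a=8
  k=2: m=15, d=17, a=1
  k=3: m=2, d=17, a=1
  k=4: m=15, d=4, a=8
  k=5: m=17, d=1, a=34
d=1 and a=2a₀=34 at k=5, so the next step gives (m, d) = (17, 4) again — its k=1 value — and the period has length 5.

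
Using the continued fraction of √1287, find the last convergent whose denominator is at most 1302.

20628/575

√1287 = [35; 1, 6, 1, 70, …] (period length 4).
Convergents:
  p_0/q_0 = 35/1
  p_1/q_1 = 36/1
  p_2/q_2 = 251/7
  p_3/q_3 = 287/8
  p_4/q_4 = 20341/567
  p_5/q_5 = 20628/575
  p_6/q_6 = 144109/4017
q_5 = 575 ≤ 1302 < 4017 = q_6, so the answer is 20628/575.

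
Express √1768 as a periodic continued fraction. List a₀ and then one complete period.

[42; 21, 84]

a₀ = ⌊√1768⌋ = 42.
With m₀=0, d₀=1 and mₖ₊₁ = dₖaₖ − mₖ, dₖ₊₁ = (n − mₖ₊₁²)/dₖ, aₖ₊₁ = ⌊(a₀+mₖ₊₁)/dₖ₊₁⌋:
  k=1: m=42, d=4, a=21
  k=2: m=42, d=1, a=84
d=1 and a=2a₀=84 at k=2, so the next step gives (m, d) = (42, 4) again — its k=1 value — and the period has length 2.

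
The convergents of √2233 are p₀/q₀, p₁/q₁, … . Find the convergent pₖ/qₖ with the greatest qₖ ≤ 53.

√2233 = [47; 3, 1, 12, 1, 3, 94, …] (period length 6).
Convergents:
  p_0/q_0 = 47/1
  p_1/q_1 = 142/3
  p_2/q_2 = 189/4
  p_3/q_3 = 2410/51
  p_4/q_4 = 2599/55
q_3 = 51 ≤ 53 < 55 = q_4, so the answer is 2410/51.

2410/51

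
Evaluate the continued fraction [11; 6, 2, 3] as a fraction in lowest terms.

502/45

Fold from the inside: start with 3/1.
  2 + 1/3 = 7/3
  6 + 3/7 = 45/7
  11 + 7/45 = 502/45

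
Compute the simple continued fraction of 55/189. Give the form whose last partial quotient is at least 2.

[0; 3, 2, 3, 2, 3]

55 = 0×189 + 55
189 = 3×55 + 24
55 = 2×24 + 7
24 = 3×7 + 3
7 = 2×3 + 1
3 = 3×1 + 0  (stop)
So 55/189 = [0; 3, 2, 3, 2, 3].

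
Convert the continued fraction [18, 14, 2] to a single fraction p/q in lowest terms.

524/29

Using pₖ = aₖpₖ₋₁ + pₖ₋₂ and qₖ = aₖqₖ₋₁ + qₖ₋₂:
  k=0: a=18, p=18, q=1
  k=1: a=14, p=253, q=14
  k=2: a=2, p=524, q=29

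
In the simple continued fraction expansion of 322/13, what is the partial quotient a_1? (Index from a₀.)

1

322 = 24·13 + 10   →  a_0 = 24
13 = 1·10 + 3   →  a_1 = 1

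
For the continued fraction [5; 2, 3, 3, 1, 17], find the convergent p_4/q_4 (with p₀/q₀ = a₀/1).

Using pₖ = aₖpₖ₋₁ + pₖ₋₂, qₖ = aₖqₖ₋₁ + qₖ₋₂ (with p₋₁=1, p₋₂=0, q₋₁=0, q₋₂=1):
  k=0: a=5, p=5, q=1
  k=1: a=2, p=11, q=2
  k=2: a=3, p=38, q=7
  k=3: a=3, p=125, q=23
  k=4: a=1, p=163, q=30

163/30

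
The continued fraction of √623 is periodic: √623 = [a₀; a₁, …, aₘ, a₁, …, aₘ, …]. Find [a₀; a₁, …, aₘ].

[24; 1, 23, 1, 48]

a₀ = ⌊√623⌋ = 24.
With m₀=0, d₀=1 and mₖ₊₁ = dₖaₖ − mₖ, dₖ₊₁ = (n − mₖ₊₁²)/dₖ, aₖ₊₁ = ⌊(a₀+mₖ₊₁)/dₖ₊₁⌋:
  k=1: m=24, d=47, a=1
  k=2: m=23, d=2, a=23
  k=3: m=23, d=47, a=1
  k=4: m=24, d=1, a=48
d=1 and a=2a₀=48 at k=4, so the next step gives (m, d) = (24, 47) again — its k=1 value — and the period has length 4.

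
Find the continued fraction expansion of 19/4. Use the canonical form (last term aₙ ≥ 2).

19 = 4·4 + 3
4 = 1·3 + 1
3 = 3·1 + 0  (stop)
So 19/4 = [4; 1, 3].

[4; 1, 3]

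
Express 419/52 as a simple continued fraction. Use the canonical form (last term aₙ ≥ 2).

[8; 17, 3]

419 = 8×52 + 3
52 = 17×3 + 1
3 = 3×1 + 0  (stop)
So 419/52 = [8; 17, 3].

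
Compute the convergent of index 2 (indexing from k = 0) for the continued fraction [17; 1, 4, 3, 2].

Using pₖ = aₖpₖ₋₁ + pₖ₋₂, qₖ = aₖqₖ₋₁ + qₖ₋₂ (with p₋₁=1, p₋₂=0, q₋₁=0, q₋₂=1):
  k=0: a=17, p=17, q=1
  k=1: a=1, p=18, q=1
  k=2: a=4, p=89, q=5

89/5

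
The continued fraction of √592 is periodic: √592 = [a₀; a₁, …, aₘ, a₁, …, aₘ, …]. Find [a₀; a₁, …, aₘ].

[24; 3, 48]

a₀ = ⌊√592⌋ = 24.
With m₀=0, d₀=1 and mₖ₊₁ = dₖaₖ − mₖ, dₖ₊₁ = (n − mₖ₊₁²)/dₖ, aₖ₊₁ = ⌊(a₀+mₖ₊₁)/dₖ₊₁⌋:
  k=1: m=24, d=16, a=3
  k=2: m=24, d=1, a=48
d=1 and a=2a₀=48 at k=2, so the next step gives (m, d) = (24, 16) again — its k=1 value — and the period has length 2.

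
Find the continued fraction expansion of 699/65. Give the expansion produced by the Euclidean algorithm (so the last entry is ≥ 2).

[10; 1, 3, 16]

699 = 10·65 + 49
65 = 1·49 + 16
49 = 3·16 + 1
16 = 16·1 + 0  (stop)
So 699/65 = [10; 1, 3, 16].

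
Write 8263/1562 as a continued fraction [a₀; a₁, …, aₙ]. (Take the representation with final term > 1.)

8263 = 5·1562 + 453
1562 = 3·453 + 203
453 = 2·203 + 47
203 = 4·47 + 15
47 = 3·15 + 2
15 = 7·2 + 1
2 = 2·1 + 0  (stop)
So 8263/1562 = [5; 3, 2, 4, 3, 7, 2].

[5; 3, 2, 4, 3, 7, 2]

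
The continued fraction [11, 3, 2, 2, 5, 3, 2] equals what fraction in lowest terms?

7657/678

Fold from the inside: start with 2/1.
  3 + 1/2 = 7/2
  5 + 2/7 = 37/7
  2 + 7/37 = 81/37
  2 + 37/81 = 199/81
  3 + 81/199 = 678/199
  11 + 199/678 = 7657/678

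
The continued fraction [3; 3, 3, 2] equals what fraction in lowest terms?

76/23

Fold from the inside: start with 2/1.
  3 + 1/2 = 7/2
  3 + 2/7 = 23/7
  3 + 7/23 = 76/23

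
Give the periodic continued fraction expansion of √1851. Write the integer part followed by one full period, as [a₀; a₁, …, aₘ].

a₀ = ⌊√1851⌋ = 43.

[43; 43, 86]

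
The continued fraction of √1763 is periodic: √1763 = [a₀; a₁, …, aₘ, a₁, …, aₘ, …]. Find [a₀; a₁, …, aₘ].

[41; 1, 82]

a₀ = ⌊√1763⌋ = 41.
With m₀=0, d₀=1 and mₖ₊₁ = dₖaₖ − mₖ, dₖ₊₁ = (n − mₖ₊₁²)/dₖ, aₖ₊₁ = ⌊(a₀+mₖ₊₁)/dₖ₊₁⌋:
  k=1: m=41, d=82, a=1
  k=2: m=41, d=1, a=82
d=1 and a=2a₀=82 at k=2, so the next step gives (m, d) = (41, 82) again — its k=1 value — and the period has length 2.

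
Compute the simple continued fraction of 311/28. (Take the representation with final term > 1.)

311 = 11*28 + 3
28 = 9*3 + 1
3 = 3*1 + 0  (stop)
So 311/28 = [11; 9, 3].

[11; 9, 3]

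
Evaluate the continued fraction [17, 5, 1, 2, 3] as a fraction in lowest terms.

979/57

Using pₖ = aₖpₖ₋₁ + pₖ₋₂ and qₖ = aₖqₖ₋₁ + qₖ₋₂:
  k=0: a=17, p=17, q=1
  k=1: a=5, p=86, q=5
  k=2: a=1, p=103, q=6
  k=3: a=2, p=292, q=17
  k=4: a=3, p=979, q=57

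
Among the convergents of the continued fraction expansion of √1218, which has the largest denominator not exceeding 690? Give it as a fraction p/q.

24046/689

√1218 = [34; 1, 8, 1, 68, …] (period length 4).
Convergents:
  p_0/q_0 = 34/1
  p_1/q_1 = 35/1
  p_2/q_2 = 314/9
  p_3/q_3 = 349/10
  p_4/q_4 = 24046/689
  p_5/q_5 = 24395/699
q_4 = 689 ≤ 690 < 699 = q_5, so the answer is 24046/689.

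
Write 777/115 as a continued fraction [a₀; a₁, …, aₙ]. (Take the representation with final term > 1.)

777 = 6×115 + 87
115 = 1×87 + 28
87 = 3×28 + 3
28 = 9×3 + 1
3 = 3×1 + 0  (stop)
So 777/115 = [6; 1, 3, 9, 3].

[6; 1, 3, 9, 3]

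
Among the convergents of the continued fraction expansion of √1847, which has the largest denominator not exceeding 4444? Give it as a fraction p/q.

√1847 = [42; 1, 41, 1, 84, …] (period length 4).
Convergents:
  p_0/q_0 = 42/1
  p_1/q_1 = 43/1
  p_2/q_2 = 1805/42
  p_3/q_3 = 1848/43
  p_4/q_4 = 157037/3654
  p_5/q_5 = 158885/3697
  p_6/q_6 = 6671322/155231
q_5 = 3697 ≤ 4444 < 155231 = q_6, so the answer is 158885/3697.

158885/3697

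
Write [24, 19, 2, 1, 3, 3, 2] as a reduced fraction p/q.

38651/1607

Fold from the inside: start with 2/1.
  3 + 1/2 = 7/2
  3 + 2/7 = 23/7
  1 + 7/23 = 30/23
  2 + 23/30 = 83/30
  19 + 30/83 = 1607/83
  24 + 83/1607 = 38651/1607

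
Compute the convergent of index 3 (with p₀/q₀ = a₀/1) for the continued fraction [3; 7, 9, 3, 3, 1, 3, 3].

Using pₖ = aₖpₖ₋₁ + pₖ₋₂, qₖ = aₖqₖ₋₁ + qₖ₋₂ (with p₋₁=1, p₋₂=0, q₋₁=0, q₋₂=1):
  k=0: a=3, p=3, q=1
  k=1: a=7, p=22, q=7
  k=2: a=9, p=201, q=64
  k=3: a=3, p=625, q=199

625/199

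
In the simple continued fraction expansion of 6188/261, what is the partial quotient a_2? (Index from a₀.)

2

6188 = 23·261 + 185   →  a_0 = 23
261 = 1·185 + 76   →  a_1 = 1
185 = 2·76 + 33   →  a_2 = 2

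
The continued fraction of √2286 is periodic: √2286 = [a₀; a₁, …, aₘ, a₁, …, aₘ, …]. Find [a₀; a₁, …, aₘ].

[47; 1, 4, 3, 10, 3, 4, 1, 94]

a₀ = ⌊√2286⌋ = 47.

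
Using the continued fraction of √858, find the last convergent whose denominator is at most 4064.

40979/1399

√858 = [29; 3, 2, 3, 58, …] (period length 4).
Convergents:
  p_0/q_0 = 29/1
  p_1/q_1 = 88/3
  p_2/q_2 = 205/7
  p_3/q_3 = 703/24
  p_4/q_4 = 40979/1399
  p_5/q_5 = 123640/4221
q_4 = 1399 ≤ 4064 < 4221 = q_5, so the answer is 40979/1399.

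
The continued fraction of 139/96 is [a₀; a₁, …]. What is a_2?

139 = 1·96 + 43   →  a_0 = 1
96 = 2·43 + 10   →  a_1 = 2
43 = 4·10 + 3   →  a_2 = 4

4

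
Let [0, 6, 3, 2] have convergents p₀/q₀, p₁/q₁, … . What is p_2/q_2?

Using pₖ = aₖpₖ₋₁ + pₖ₋₂, qₖ = aₖqₖ₋₁ + qₖ₋₂ (with p₋₁=1, p₋₂=0, q₋₁=0, q₋₂=1):
  k=0: a=0, p=0, q=1
  k=1: a=6, p=1, q=6
  k=2: a=3, p=3, q=19

3/19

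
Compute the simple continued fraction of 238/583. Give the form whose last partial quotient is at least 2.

238 = 0·583 + 238
583 = 2·238 + 107
238 = 2·107 + 24
107 = 4·24 + 11
24 = 2·11 + 2
11 = 5·2 + 1
2 = 2·1 + 0  (stop)
So 238/583 = [0; 2, 2, 4, 2, 5, 2].

[0; 2, 2, 4, 2, 5, 2]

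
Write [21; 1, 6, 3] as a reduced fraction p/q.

481/22

Using pₖ = aₖpₖ₋₁ + pₖ₋₂ and qₖ = aₖqₖ₋₁ + qₖ₋₂:
  k=0: a=21, p=21, q=1
  k=1: a=1, p=22, q=1
  k=2: a=6, p=153, q=7
  k=3: a=3, p=481, q=22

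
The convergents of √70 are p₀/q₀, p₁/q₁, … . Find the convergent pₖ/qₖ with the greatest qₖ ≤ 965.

√70 = [8; 2, 1, 2, 1, 2, 16, …] (period length 6).
Convergents:
  p_0/q_0 = 8/1
  p_1/q_1 = 17/2
  p_2/q_2 = 25/3
  p_3/q_3 = 67/8
  p_4/q_4 = 92/11
  p_5/q_5 = 251/30
  p_6/q_6 = 4108/491
  p_7/q_7 = 8467/1012
q_6 = 491 ≤ 965 < 1012 = q_7, so the answer is 4108/491.

4108/491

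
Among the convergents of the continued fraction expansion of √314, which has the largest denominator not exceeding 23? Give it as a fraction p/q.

319/18

√314 = [17; 1, 2, 1, 1, 2, 1, 34, …] (period length 7).
Convergents:
  p_0/q_0 = 17/1
  p_1/q_1 = 18/1
  p_2/q_2 = 53/3
  p_3/q_3 = 71/4
  p_4/q_4 = 124/7
  p_5/q_5 = 319/18
  p_6/q_6 = 443/25
q_5 = 18 ≤ 23 < 25 = q_6, so the answer is 319/18.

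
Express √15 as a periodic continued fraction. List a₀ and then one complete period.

a₀ = ⌊√15⌋ = 3.

[3; 1, 6]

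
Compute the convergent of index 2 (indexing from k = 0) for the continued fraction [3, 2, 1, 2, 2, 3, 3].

Using pₖ = aₖpₖ₋₁ + pₖ₋₂, qₖ = aₖqₖ₋₁ + qₖ₋₂ (with p₋₁=1, p₋₂=0, q₋₁=0, q₋₂=1):
  k=0: a=3, p=3, q=1
  k=1: a=2, p=7, q=2
  k=2: a=1, p=10, q=3

10/3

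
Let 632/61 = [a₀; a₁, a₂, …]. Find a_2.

632 = 10·61 + 22   →  a_0 = 10
61 = 2·22 + 17   →  a_1 = 2
22 = 1·17 + 5   →  a_2 = 1

1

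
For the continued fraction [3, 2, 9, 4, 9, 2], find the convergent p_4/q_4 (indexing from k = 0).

2505/721

Using pₖ = aₖpₖ₋₁ + pₖ₋₂, qₖ = aₖqₖ₋₁ + qₖ₋₂ (with p₋₁=1, p₋₂=0, q₋₁=0, q₋₂=1):
  k=0: a=3, p=3, q=1
  k=1: a=2, p=7, q=2
  k=2: a=9, p=66, q=19
  k=3: a=4, p=271, q=78
  k=4: a=9, p=2505, q=721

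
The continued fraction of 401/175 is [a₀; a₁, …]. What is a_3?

3

401 = 2·175 + 51   →  a_0 = 2
175 = 3·51 + 22   →  a_1 = 3
51 = 2·22 + 7   →  a_2 = 2
22 = 3·7 + 1   →  a_3 = 3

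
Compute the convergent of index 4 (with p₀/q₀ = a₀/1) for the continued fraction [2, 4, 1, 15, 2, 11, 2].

359/163

Using pₖ = aₖpₖ₋₁ + pₖ₋₂, qₖ = aₖqₖ₋₁ + qₖ₋₂ (with p₋₁=1, p₋₂=0, q₋₁=0, q₋₂=1):
  k=0: a=2, p=2, q=1
  k=1: a=4, p=9, q=4
  k=2: a=1, p=11, q=5
  k=3: a=15, p=174, q=79
  k=4: a=2, p=359, q=163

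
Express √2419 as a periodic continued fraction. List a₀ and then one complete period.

[49; 5, 2, 5, 98]

a₀ = ⌊√2419⌋ = 49.
With m₀=0, d₀=1 and mₖ₊₁ = dₖaₖ − mₖ, dₖ₊₁ = (n − mₖ₊₁²)/dₖ, aₖ₊₁ = ⌊(a₀+mₖ₊₁)/dₖ₊₁⌋:
  k=1: m=49, d=18, a=5
  k=2: m=41, d=41, a=2
  k=3: m=41, d=18, a=5
  k=4: m=49, d=1, a=98
d=1 and a=2a₀=98 at k=4, so the next step gives (m, d) = (49, 18) again — its k=1 value — and the period has length 4.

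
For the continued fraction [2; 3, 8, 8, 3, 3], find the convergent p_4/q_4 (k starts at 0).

1471/634

Using pₖ = aₖpₖ₋₁ + pₖ₋₂, qₖ = aₖqₖ₋₁ + qₖ₋₂ (with p₋₁=1, p₋₂=0, q₋₁=0, q₋₂=1):
  k=0: a=2, p=2, q=1
  k=1: a=3, p=7, q=3
  k=2: a=8, p=58, q=25
  k=3: a=8, p=471, q=203
  k=4: a=3, p=1471, q=634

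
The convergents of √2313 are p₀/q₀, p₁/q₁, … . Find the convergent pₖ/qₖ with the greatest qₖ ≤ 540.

15919/331

√2313 = [48; 10, 1, 2, 10, 2, 1, 10, 96, …] (period length 8).
Convergents:
  p_0/q_0 = 48/1
  p_1/q_1 = 481/10
  p_2/q_2 = 529/11
  p_3/q_3 = 1539/32
  p_4/q_4 = 15919/331
  p_5/q_5 = 33377/694
q_4 = 331 ≤ 540 < 694 = q_5, so the answer is 15919/331.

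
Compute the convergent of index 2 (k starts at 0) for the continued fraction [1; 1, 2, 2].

Using pₖ = aₖpₖ₋₁ + pₖ₋₂, qₖ = aₖqₖ₋₁ + qₖ₋₂ (with p₋₁=1, p₋₂=0, q₋₁=0, q₋₂=1):
  k=0: a=1, p=1, q=1
  k=1: a=1, p=2, q=1
  k=2: a=2, p=5, q=3

5/3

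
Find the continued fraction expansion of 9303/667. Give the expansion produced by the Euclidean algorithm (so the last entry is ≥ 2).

[13; 1, 18, 17, 2]

9303 = 13*667 + 632
667 = 1*632 + 35
632 = 18*35 + 2
35 = 17*2 + 1
2 = 2*1 + 0  (stop)
So 9303/667 = [13; 1, 18, 17, 2].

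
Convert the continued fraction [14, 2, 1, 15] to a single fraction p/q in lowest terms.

674/47

Using pₖ = aₖpₖ₋₁ + pₖ₋₂ and qₖ = aₖqₖ₋₁ + qₖ₋₂:
  k=0: a=14, p=14, q=1
  k=1: a=2, p=29, q=2
  k=2: a=1, p=43, q=3
  k=3: a=15, p=674, q=47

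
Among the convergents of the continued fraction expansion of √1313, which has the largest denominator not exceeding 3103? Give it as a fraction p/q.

44497/1228

√1313 = [36; 4, 4, 72, …] (period length 3).
Convergents:
  p_0/q_0 = 36/1
  p_1/q_1 = 145/4
  p_2/q_2 = 616/17
  p_3/q_3 = 44497/1228
  p_4/q_4 = 178604/4929
q_3 = 1228 ≤ 3103 < 4929 = q_4, so the answer is 44497/1228.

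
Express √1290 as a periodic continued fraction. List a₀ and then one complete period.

a₀ = ⌊√1290⌋ = 35.
With m₀=0, d₀=1 and mₖ₊₁ = dₖaₖ − mₖ, dₖ₊₁ = (n − mₖ₊₁²)/dₖ, aₖ₊₁ = ⌊(a₀+mₖ₊₁)/dₖ₊₁⌋:
  k=1: m=35, d=65, a=1
  k=2: m=30, d=6, a=10
  k=3: m=30, d=65, a=1
  k=4: m=35, d=1, a=70
d=1 and a=2a₀=70 at k=4, so the next step gives (m, d) = (35, 65) again — its k=1 value — and the period has length 4.

[35; 1, 10, 1, 70]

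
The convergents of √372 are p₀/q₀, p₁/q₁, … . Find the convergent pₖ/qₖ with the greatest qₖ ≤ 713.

√372 = [19; 3, 2, 12, 2, 3, 38, …] (period length 6).
Convergents:
  p_0/q_0 = 19/1
  p_1/q_1 = 58/3
  p_2/q_2 = 135/7
  p_3/q_3 = 1678/87
  p_4/q_4 = 3491/181
  p_5/q_5 = 12151/630
  p_6/q_6 = 465229/24121
q_5 = 630 ≤ 713 < 24121 = q_6, so the answer is 12151/630.

12151/630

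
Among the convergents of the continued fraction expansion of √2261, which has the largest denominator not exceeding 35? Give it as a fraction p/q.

951/20

√2261 = [47; 1, 1, 4, 1, 1, 94, …] (period length 6).
Convergents:
  p_0/q_0 = 47/1
  p_1/q_1 = 48/1
  p_2/q_2 = 95/2
  p_3/q_3 = 428/9
  p_4/q_4 = 523/11
  p_5/q_5 = 951/20
  p_6/q_6 = 89917/1891
q_5 = 20 ≤ 35 < 1891 = q_6, so the answer is 951/20.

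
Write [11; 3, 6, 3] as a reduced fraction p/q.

679/60

Using pₖ = aₖpₖ₋₁ + pₖ₋₂ and qₖ = aₖqₖ₋₁ + qₖ₋₂:
  k=0: a=11, p=11, q=1
  k=1: a=3, p=34, q=3
  k=2: a=6, p=215, q=19
  k=3: a=3, p=679, q=60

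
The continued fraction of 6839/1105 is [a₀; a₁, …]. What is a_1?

6839 = 6·1105 + 209   →  a_0 = 6
1105 = 5·209 + 60   →  a_1 = 5

5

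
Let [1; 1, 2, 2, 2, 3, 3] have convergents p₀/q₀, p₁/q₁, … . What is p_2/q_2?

5/3

Using pₖ = aₖpₖ₋₁ + pₖ₋₂, qₖ = aₖqₖ₋₁ + qₖ₋₂ (with p₋₁=1, p₋₂=0, q₋₁=0, q₋₂=1):
  k=0: a=1, p=1, q=1
  k=1: a=1, p=2, q=1
  k=2: a=2, p=5, q=3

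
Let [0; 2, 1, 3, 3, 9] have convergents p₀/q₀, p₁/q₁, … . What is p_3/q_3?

Using pₖ = aₖpₖ₋₁ + pₖ₋₂, qₖ = aₖqₖ₋₁ + qₖ₋₂ (with p₋₁=1, p₋₂=0, q₋₁=0, q₋₂=1):
  k=0: a=0, p=0, q=1
  k=1: a=2, p=1, q=2
  k=2: a=1, p=1, q=3
  k=3: a=3, p=4, q=11

4/11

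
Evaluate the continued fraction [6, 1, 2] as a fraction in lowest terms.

20/3

Using pₖ = aₖpₖ₋₁ + pₖ₋₂ and qₖ = aₖqₖ₋₁ + qₖ₋₂:
  k=0: a=6, p=6, q=1
  k=1: a=1, p=7, q=1
  k=2: a=2, p=20, q=3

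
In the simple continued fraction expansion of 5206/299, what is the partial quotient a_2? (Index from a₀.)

5206 = 17·299 + 123   →  a_0 = 17
299 = 2·123 + 53   →  a_1 = 2
123 = 2·53 + 17   →  a_2 = 2

2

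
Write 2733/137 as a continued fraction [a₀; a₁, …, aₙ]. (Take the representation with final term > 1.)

[19; 1, 18, 1, 1, 3]

2733 = 19*137 + 130
137 = 1*130 + 7
130 = 18*7 + 4
7 = 1*4 + 3
4 = 1*3 + 1
3 = 3*1 + 0  (stop)
So 2733/137 = [19; 1, 18, 1, 1, 3].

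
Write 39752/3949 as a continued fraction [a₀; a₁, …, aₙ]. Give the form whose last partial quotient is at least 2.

39752 = 10·3949 + 262
3949 = 15·262 + 19
262 = 13·19 + 15
19 = 1·15 + 4
15 = 3·4 + 3
4 = 1·3 + 1
3 = 3·1 + 0  (stop)
So 39752/3949 = [10; 15, 13, 1, 3, 1, 3].

[10; 15, 13, 1, 3, 1, 3]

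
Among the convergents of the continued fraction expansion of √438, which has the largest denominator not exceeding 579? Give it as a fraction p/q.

11992/573

√438 = [20; 1, 12, 1, 40, …] (period length 4).
Convergents:
  p_0/q_0 = 20/1
  p_1/q_1 = 21/1
  p_2/q_2 = 272/13
  p_3/q_3 = 293/14
  p_4/q_4 = 11992/573
  p_5/q_5 = 12285/587
q_4 = 573 ≤ 579 < 587 = q_5, so the answer is 11992/573.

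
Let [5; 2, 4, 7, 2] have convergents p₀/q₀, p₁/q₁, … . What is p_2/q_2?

Using pₖ = aₖpₖ₋₁ + pₖ₋₂, qₖ = aₖqₖ₋₁ + qₖ₋₂ (with p₋₁=1, p₋₂=0, q₋₁=0, q₋₂=1):
  k=0: a=5, p=5, q=1
  k=1: a=2, p=11, q=2
  k=2: a=4, p=49, q=9

49/9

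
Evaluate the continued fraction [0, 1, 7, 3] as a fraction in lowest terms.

Using pₖ = aₖpₖ₋₁ + pₖ₋₂ and qₖ = aₖqₖ₋₁ + qₖ₋₂:
  k=0: a=0, p=0, q=1
  k=1: a=1, p=1, q=1
  k=2: a=7, p=7, q=8
  k=3: a=3, p=22, q=25

22/25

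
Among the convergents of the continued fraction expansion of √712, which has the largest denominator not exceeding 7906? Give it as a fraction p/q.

√712 = [26; 1, 2, 6, 2, 1, 52, …] (period length 6).
Convergents:
  p_0/q_0 = 26/1
  p_1/q_1 = 27/1
  p_2/q_2 = 80/3
  p_3/q_3 = 507/19
  p_4/q_4 = 1094/41
  p_5/q_5 = 1601/60
  p_6/q_6 = 84346/3161
  p_7/q_7 = 85947/3221
  p_8/q_8 = 256240/9603
q_7 = 3221 ≤ 7906 < 9603 = q_8, so the answer is 85947/3221.

85947/3221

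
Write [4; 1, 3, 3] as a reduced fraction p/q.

62/13

Using pₖ = aₖpₖ₋₁ + pₖ₋₂ and qₖ = aₖqₖ₋₁ + qₖ₋₂:
  k=0: a=4, p=4, q=1
  k=1: a=1, p=5, q=1
  k=2: a=3, p=19, q=4
  k=3: a=3, p=62, q=13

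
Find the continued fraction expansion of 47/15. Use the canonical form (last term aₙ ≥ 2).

47 = 3*15 + 2
15 = 7*2 + 1
2 = 2*1 + 0  (stop)
So 47/15 = [3; 7, 2].

[3; 7, 2]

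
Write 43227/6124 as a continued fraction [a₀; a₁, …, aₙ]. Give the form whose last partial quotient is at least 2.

43227 = 7·6124 + 359
6124 = 17·359 + 21
359 = 17·21 + 2
21 = 10·2 + 1
2 = 2·1 + 0  (stop)
So 43227/6124 = [7; 17, 17, 10, 2].

[7; 17, 17, 10, 2]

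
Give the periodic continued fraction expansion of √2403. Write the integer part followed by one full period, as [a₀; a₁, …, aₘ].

a₀ = ⌊√2403⌋ = 49.
With m₀=0, d₀=1 and mₖ₊₁ = dₖaₖ − mₖ, dₖ₊₁ = (n − mₖ₊₁²)/dₖ, aₖ₊₁ = ⌊(a₀+mₖ₊₁)/dₖ₊₁⌋:
  k=1: m=49, d=2, a=49
  k=2: m=49, d=1, a=98
d=1 and a=2a₀=98 at k=2, so the next step gives (m, d) = (49, 2) again — its k=1 value — and the period has length 2.

[49; 49, 98]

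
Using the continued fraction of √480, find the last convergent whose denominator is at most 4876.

105579/4819

√480 = [21; 1, 9, 1, 42, …] (period length 4).
Convergents:
  p_0/q_0 = 21/1
  p_1/q_1 = 22/1
  p_2/q_2 = 219/10
  p_3/q_3 = 241/11
  p_4/q_4 = 10341/472
  p_5/q_5 = 10582/483
  p_6/q_6 = 105579/4819
  p_7/q_7 = 116161/5302
q_6 = 4819 ≤ 4876 < 5302 = q_7, so the answer is 105579/4819.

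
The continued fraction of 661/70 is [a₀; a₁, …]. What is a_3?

661 = 9·70 + 31   →  a_0 = 9
70 = 2·31 + 8   →  a_1 = 2
31 = 3·8 + 7   →  a_2 = 3
8 = 1·7 + 1   →  a_3 = 1

1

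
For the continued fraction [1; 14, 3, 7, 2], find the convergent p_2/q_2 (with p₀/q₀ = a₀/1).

Using pₖ = aₖpₖ₋₁ + pₖ₋₂, qₖ = aₖqₖ₋₁ + qₖ₋₂ (with p₋₁=1, p₋₂=0, q₋₁=0, q₋₂=1):
  k=0: a=1, p=1, q=1
  k=1: a=14, p=15, q=14
  k=2: a=3, p=46, q=43

46/43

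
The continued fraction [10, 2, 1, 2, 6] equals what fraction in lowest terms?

Fold from the inside: start with 6/1.
  2 + 1/6 = 13/6
  1 + 6/13 = 19/13
  2 + 13/19 = 51/19
  10 + 19/51 = 529/51

529/51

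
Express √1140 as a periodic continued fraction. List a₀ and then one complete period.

[33; 1, 3, 4, 3, 1, 66]

a₀ = ⌊√1140⌋ = 33.
With m₀=0, d₀=1 and mₖ₊₁ = dₖaₖ − mₖ, dₖ₊₁ = (n − mₖ₊₁²)/dₖ, aₖ₊₁ = ⌊(a₀+mₖ₊₁)/dₖ₊₁⌋:
  k=1: m=33, d=51, a=1
  k=2: m=18, d=16, a=3
  k=3: m=30, d=15, a=4
  k=4: m=30, d=16, a=3
  k=5: m=18, d=51, a=1
  k=6: m=33, d=1, a=66
d=1 and a=2a₀=66 at k=6, so the next step gives (m, d) = (33, 51) again — its k=1 value — and the period has length 6.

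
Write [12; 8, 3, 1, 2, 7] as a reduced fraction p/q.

8121/670

Fold from the inside: start with 7/1.
  2 + 1/7 = 15/7
  1 + 7/15 = 22/15
  3 + 15/22 = 81/22
  8 + 22/81 = 670/81
  12 + 81/670 = 8121/670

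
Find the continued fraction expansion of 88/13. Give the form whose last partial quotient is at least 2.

88 = 6×13 + 10
13 = 1×10 + 3
10 = 3×3 + 1
3 = 3×1 + 0  (stop)
So 88/13 = [6; 1, 3, 3].

[6; 1, 3, 3]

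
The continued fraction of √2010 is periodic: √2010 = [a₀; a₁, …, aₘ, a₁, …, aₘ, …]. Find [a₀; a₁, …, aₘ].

[44; 1, 4, 1, 88]

a₀ = ⌊√2010⌋ = 44.
With m₀=0, d₀=1 and mₖ₊₁ = dₖaₖ − mₖ, dₖ₊₁ = (n − mₖ₊₁²)/dₖ, aₖ₊₁ = ⌊(a₀+mₖ₊₁)/dₖ₊₁⌋:
  k=1: m=44, d=74, a=1
  k=2: m=30, d=15, a=4
  k=3: m=30, d=74, a=1
  k=4: m=44, d=1, a=88
d=1 and a=2a₀=88 at k=4, so the next step gives (m, d) = (44, 74) again — its k=1 value — and the period has length 4.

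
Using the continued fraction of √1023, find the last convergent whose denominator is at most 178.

2047/64

√1023 = [31; 1, 62, …] (period length 2).
Convergents:
  p_0/q_0 = 31/1
  p_1/q_1 = 32/1
  p_2/q_2 = 2015/63
  p_3/q_3 = 2047/64
  p_4/q_4 = 128929/4031
q_3 = 64 ≤ 178 < 4031 = q_4, so the answer is 2047/64.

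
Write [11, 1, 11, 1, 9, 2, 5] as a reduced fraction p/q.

Fold from the inside: start with 5/1.
  2 + 1/5 = 11/5
  9 + 5/11 = 104/11
  1 + 11/104 = 115/104
  11 + 104/115 = 1369/115
  1 + 115/1369 = 1484/1369
  11 + 1369/1484 = 17693/1484

17693/1484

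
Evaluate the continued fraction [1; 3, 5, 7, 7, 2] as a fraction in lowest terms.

Using pₖ = aₖpₖ₋₁ + pₖ₋₂ and qₖ = aₖqₖ₋₁ + qₖ₋₂:
  k=0: a=1, p=1, q=1
  k=1: a=3, p=4, q=3
  k=2: a=5, p=21, q=16
  k=3: a=7, p=151, q=115
  k=4: a=7, p=1078, q=821
  k=5: a=2, p=2307, q=1757

2307/1757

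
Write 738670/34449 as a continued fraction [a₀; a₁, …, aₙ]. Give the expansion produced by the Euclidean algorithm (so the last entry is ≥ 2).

738670 = 21*34449 + 15241
34449 = 2*15241 + 3967
15241 = 3*3967 + 3340
3967 = 1*3340 + 627
3340 = 5*627 + 205
627 = 3*205 + 12
205 = 17*12 + 1
12 = 12*1 + 0  (stop)
So 738670/34449 = [21; 2, 3, 1, 5, 3, 17, 12].

[21; 2, 3, 1, 5, 3, 17, 12]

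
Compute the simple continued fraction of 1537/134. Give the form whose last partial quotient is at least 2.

[11; 2, 7, 1, 7]

1537 = 11·134 + 63
134 = 2·63 + 8
63 = 7·8 + 7
8 = 1·7 + 1
7 = 7·1 + 0  (stop)
So 1537/134 = [11; 2, 7, 1, 7].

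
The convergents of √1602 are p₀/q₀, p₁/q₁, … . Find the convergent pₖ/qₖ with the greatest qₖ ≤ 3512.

√1602 = [40; 40, 80, …] (period length 2).
Convergents:
  p_0/q_0 = 40/1
  p_1/q_1 = 1601/40
  p_2/q_2 = 128120/3201
  p_3/q_3 = 5126401/128080
q_2 = 3201 ≤ 3512 < 128080 = q_3, so the answer is 128120/3201.

128120/3201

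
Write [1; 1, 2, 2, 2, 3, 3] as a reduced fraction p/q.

326/191

Using pₖ = aₖpₖ₋₁ + pₖ₋₂ and qₖ = aₖqₖ₋₁ + qₖ₋₂:
  k=0: a=1, p=1, q=1
  k=1: a=1, p=2, q=1
  k=2: a=2, p=5, q=3
  k=3: a=2, p=12, q=7
  k=4: a=2, p=29, q=17
  k=5: a=3, p=99, q=58
  k=6: a=3, p=326, q=191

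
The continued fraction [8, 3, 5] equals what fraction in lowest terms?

Using pₖ = aₖpₖ₋₁ + pₖ₋₂ and qₖ = aₖqₖ₋₁ + qₖ₋₂:
  k=0: a=8, p=8, q=1
  k=1: a=3, p=25, q=3
  k=2: a=5, p=133, q=16

133/16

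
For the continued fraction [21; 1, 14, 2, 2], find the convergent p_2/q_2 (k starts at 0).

329/15

Using pₖ = aₖpₖ₋₁ + pₖ₋₂, qₖ = aₖqₖ₋₁ + qₖ₋₂ (with p₋₁=1, p₋₂=0, q₋₁=0, q₋₂=1):
  k=0: a=21, p=21, q=1
  k=1: a=1, p=22, q=1
  k=2: a=14, p=329, q=15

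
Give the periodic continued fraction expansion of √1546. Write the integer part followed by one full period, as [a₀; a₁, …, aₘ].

[39; 3, 7, 1, 1, 7, 3, 78]

a₀ = ⌊√1546⌋ = 39.
With m₀=0, d₀=1 and mₖ₊₁ = dₖaₖ − mₖ, dₖ₊₁ = (n − mₖ₊₁²)/dₖ, aₖ₊₁ = ⌊(a₀+mₖ₊₁)/dₖ₊₁⌋:
  k=1: m=39, d=25, a=3
  k=2: m=36, d=10, a=7
  k=3: m=34, d=39, a=1
  k=4: m=5, d=39, a=1
  k=5: m=34, d=10, a=7
  k=6: m=36, d=25, a=3
  k=7: m=39, d=1, a=78
d=1 and a=2a₀=78 at k=7, so the next step gives (m, d) = (39, 25) again — its k=1 value — and the period has length 7.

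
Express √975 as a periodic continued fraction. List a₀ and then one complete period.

[31; 4, 2, 4, 62]

a₀ = ⌊√975⌋ = 31.
With m₀=0, d₀=1 and mₖ₊₁ = dₖaₖ − mₖ, dₖ₊₁ = (n − mₖ₊₁²)/dₖ, aₖ₊₁ = ⌊(a₀+mₖ₊₁)/dₖ₊₁⌋:
  k=1: m=31, d=14, a=4
  k=2: m=25, d=25, a=2
  k=3: m=25, d=14, a=4
  k=4: m=31, d=1, a=62
d=1 and a=2a₀=62 at k=4, so the next step gives (m, d) = (31, 14) again — its k=1 value — and the period has length 4.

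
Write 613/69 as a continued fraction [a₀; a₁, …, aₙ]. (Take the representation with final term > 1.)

613 = 8*69 + 61
69 = 1*61 + 8
61 = 7*8 + 5
8 = 1*5 + 3
5 = 1*3 + 2
3 = 1*2 + 1
2 = 2*1 + 0  (stop)
So 613/69 = [8; 1, 7, 1, 1, 1, 2].

[8; 1, 7, 1, 1, 1, 2]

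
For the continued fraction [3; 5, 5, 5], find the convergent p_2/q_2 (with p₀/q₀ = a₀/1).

Using pₖ = aₖpₖ₋₁ + pₖ₋₂, qₖ = aₖqₖ₋₁ + qₖ₋₂ (with p₋₁=1, p₋₂=0, q₋₁=0, q₋₂=1):
  k=0: a=3, p=3, q=1
  k=1: a=5, p=16, q=5
  k=2: a=5, p=83, q=26

83/26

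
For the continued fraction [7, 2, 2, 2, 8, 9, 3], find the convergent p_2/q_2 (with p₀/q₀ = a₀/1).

Using pₖ = aₖpₖ₋₁ + pₖ₋₂, qₖ = aₖqₖ₋₁ + qₖ₋₂ (with p₋₁=1, p₋₂=0, q₋₁=0, q₋₂=1):
  k=0: a=7, p=7, q=1
  k=1: a=2, p=15, q=2
  k=2: a=2, p=37, q=5

37/5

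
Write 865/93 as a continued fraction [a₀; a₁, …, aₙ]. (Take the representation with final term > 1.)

[9; 3, 3, 9]

865 = 9·93 + 28
93 = 3·28 + 9
28 = 3·9 + 1
9 = 9·1 + 0  (stop)
So 865/93 = [9; 3, 3, 9].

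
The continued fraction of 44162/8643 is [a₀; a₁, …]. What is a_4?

8

44162 = 5·8643 + 947   →  a_0 = 5
8643 = 9·947 + 120   →  a_1 = 9
947 = 7·120 + 107   →  a_2 = 7
120 = 1·107 + 13   →  a_3 = 1
107 = 8·13 + 3   →  a_4 = 8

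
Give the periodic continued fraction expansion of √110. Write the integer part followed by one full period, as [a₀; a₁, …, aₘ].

a₀ = ⌊√110⌋ = 10.

[10; 2, 20]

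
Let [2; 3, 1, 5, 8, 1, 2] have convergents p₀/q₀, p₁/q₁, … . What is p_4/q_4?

425/188

Using pₖ = aₖpₖ₋₁ + pₖ₋₂, qₖ = aₖqₖ₋₁ + qₖ₋₂ (with p₋₁=1, p₋₂=0, q₋₁=0, q₋₂=1):
  k=0: a=2, p=2, q=1
  k=1: a=3, p=7, q=3
  k=2: a=1, p=9, q=4
  k=3: a=5, p=52, q=23
  k=4: a=8, p=425, q=188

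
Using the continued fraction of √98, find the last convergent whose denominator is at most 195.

√98 = [9; 1, 8, 1, 18, …] (period length 4).
Convergents:
  p_0/q_0 = 9/1
  p_1/q_1 = 10/1
  p_2/q_2 = 89/9
  p_3/q_3 = 99/10
  p_4/q_4 = 1871/189
  p_5/q_5 = 1970/199
q_4 = 189 ≤ 195 < 199 = q_5, so the answer is 1871/189.

1871/189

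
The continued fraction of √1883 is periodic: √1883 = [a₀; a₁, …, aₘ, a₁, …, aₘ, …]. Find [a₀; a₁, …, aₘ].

[43; 2, 1, 1, 5, 1, 1, 2, 86]

a₀ = ⌊√1883⌋ = 43.
With m₀=0, d₀=1 and mₖ₊₁ = dₖaₖ − mₖ, dₖ₊₁ = (n − mₖ₊₁²)/dₖ, aₖ₊₁ = ⌊(a₀+mₖ₊₁)/dₖ₊₁⌋:
  k=1: m=43, d=34, a=2
  k=2: m=25, d=37, a=1
  k=3: m=12, d=47, a=1
  k=4: m=35, d=14, a=5
  k=5: m=35, d=47, a=1
  k=6: m=12, d=37, a=1
  k=7: m=25, d=34, a=2
  k=8: m=43, d=1, a=86
d=1 and a=2a₀=86 at k=8, so the next step gives (m, d) = (43, 34) again — its k=1 value — and the period has length 8.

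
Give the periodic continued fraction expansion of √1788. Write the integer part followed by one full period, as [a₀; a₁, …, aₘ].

a₀ = ⌊√1788⌋ = 42.
With m₀=0, d₀=1 and mₖ₊₁ = dₖaₖ − mₖ, dₖ₊₁ = (n − mₖ₊₁²)/dₖ, aₖ₊₁ = ⌊(a₀+mₖ₊₁)/dₖ₊₁⌋:
  k=1: m=42, d=24, a=3
  k=2: m=30, d=37, a=1
  k=3: m=7, d=47, a=1
  k=4: m=40, d=4, a=20
  k=5: m=40, d=47, a=1
  k=6: m=7, d=37, a=1
  k=7: m=30, d=24, a=3
  k=8: m=42, d=1, a=84
d=1 and a=2a₀=84 at k=8, so the next step gives (m, d) = (42, 24) again — its k=1 value — and the period has length 8.

[42; 3, 1, 1, 20, 1, 1, 3, 84]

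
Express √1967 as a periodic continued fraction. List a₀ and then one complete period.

[44; 2, 1, 5, 1, 2, 88]

a₀ = ⌊√1967⌋ = 44.
With m₀=0, d₀=1 and mₖ₊₁ = dₖaₖ − mₖ, dₖ₊₁ = (n − mₖ₊₁²)/dₖ, aₖ₊₁ = ⌊(a₀+mₖ₊₁)/dₖ₊₁⌋:
  k=1: m=44, d=31, a=2
  k=2: m=18, d=53, a=1
  k=3: m=35, d=14, a=5
  k=4: m=35, d=53, a=1
  k=5: m=18, d=31, a=2
  k=6: m=44, d=1, a=88
d=1 and a=2a₀=88 at k=6, so the next step gives (m, d) = (44, 31) again — its k=1 value — and the period has length 6.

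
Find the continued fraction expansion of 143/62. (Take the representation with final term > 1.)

[2; 3, 3, 1, 4]

143 = 2×62 + 19
62 = 3×19 + 5
19 = 3×5 + 4
5 = 1×4 + 1
4 = 4×1 + 0  (stop)
So 143/62 = [2; 3, 3, 1, 4].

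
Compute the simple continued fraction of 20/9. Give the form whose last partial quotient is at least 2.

[2; 4, 2]

20 = 2*9 + 2
9 = 4*2 + 1
2 = 2*1 + 0  (stop)
So 20/9 = [2; 4, 2].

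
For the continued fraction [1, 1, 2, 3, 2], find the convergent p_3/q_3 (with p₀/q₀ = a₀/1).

17/10

Using pₖ = aₖpₖ₋₁ + pₖ₋₂, qₖ = aₖqₖ₋₁ + qₖ₋₂ (with p₋₁=1, p₋₂=0, q₋₁=0, q₋₂=1):
  k=0: a=1, p=1, q=1
  k=1: a=1, p=2, q=1
  k=2: a=2, p=5, q=3
  k=3: a=3, p=17, q=10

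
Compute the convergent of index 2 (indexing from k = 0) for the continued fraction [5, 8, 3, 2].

Using pₖ = aₖpₖ₋₁ + pₖ₋₂, qₖ = aₖqₖ₋₁ + qₖ₋₂ (with p₋₁=1, p₋₂=0, q₋₁=0, q₋₂=1):
  k=0: a=5, p=5, q=1
  k=1: a=8, p=41, q=8
  k=2: a=3, p=128, q=25

128/25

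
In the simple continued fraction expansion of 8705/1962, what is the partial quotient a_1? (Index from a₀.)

8705 = 4·1962 + 857   →  a_0 = 4
1962 = 2·857 + 248   →  a_1 = 2

2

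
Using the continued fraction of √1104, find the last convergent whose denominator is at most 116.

√1104 = [33; 4, 2, 2, 2, 4, 66, …] (period length 6).
Convergents:
  p_0/q_0 = 33/1
  p_1/q_1 = 133/4
  p_2/q_2 = 299/9
  p_3/q_3 = 731/22
  p_4/q_4 = 1761/53
  p_5/q_5 = 7775/234
q_4 = 53 ≤ 116 < 234 = q_5, so the answer is 1761/53.

1761/53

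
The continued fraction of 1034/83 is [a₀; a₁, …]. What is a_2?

1034 = 12·83 + 38   →  a_0 = 12
83 = 2·38 + 7   →  a_1 = 2
38 = 5·7 + 3   →  a_2 = 5

5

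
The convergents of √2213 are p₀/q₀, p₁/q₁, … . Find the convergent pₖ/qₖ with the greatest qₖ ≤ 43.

√2213 = [47; 23, 1, 1, 23, 94, …] (period length 5).
Convergents:
  p_0/q_0 = 47/1
  p_1/q_1 = 1082/23
  p_2/q_2 = 1129/24
  p_3/q_3 = 2211/47
q_2 = 24 ≤ 43 < 47 = q_3, so the answer is 1129/24.

1129/24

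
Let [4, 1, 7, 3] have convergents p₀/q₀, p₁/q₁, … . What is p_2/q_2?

Using pₖ = aₖpₖ₋₁ + pₖ₋₂, qₖ = aₖqₖ₋₁ + qₖ₋₂ (with p₋₁=1, p₋₂=0, q₋₁=0, q₋₂=1):
  k=0: a=4, p=4, q=1
  k=1: a=1, p=5, q=1
  k=2: a=7, p=39, q=8

39/8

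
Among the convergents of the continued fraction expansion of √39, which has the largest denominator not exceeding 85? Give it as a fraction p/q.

√39 = [6; 4, 12, …] (period length 2).
Convergents:
  p_0/q_0 = 6/1
  p_1/q_1 = 25/4
  p_2/q_2 = 306/49
  p_3/q_3 = 1249/200
q_2 = 49 ≤ 85 < 200 = q_3, so the answer is 306/49.

306/49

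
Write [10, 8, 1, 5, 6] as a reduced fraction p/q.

Using pₖ = aₖpₖ₋₁ + pₖ₋₂ and qₖ = aₖqₖ₋₁ + qₖ₋₂:
  k=0: a=10, p=10, q=1
  k=1: a=8, p=81, q=8
  k=2: a=1, p=91, q=9
  k=3: a=5, p=536, q=53
  k=4: a=6, p=3307, q=327

3307/327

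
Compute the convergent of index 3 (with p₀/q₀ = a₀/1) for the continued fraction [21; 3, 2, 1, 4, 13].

Using pₖ = aₖpₖ₋₁ + pₖ₋₂, qₖ = aₖqₖ₋₁ + qₖ₋₂ (with p₋₁=1, p₋₂=0, q₋₁=0, q₋₂=1):
  k=0: a=21, p=21, q=1
  k=1: a=3, p=64, q=3
  k=2: a=2, p=149, q=7
  k=3: a=1, p=213, q=10

213/10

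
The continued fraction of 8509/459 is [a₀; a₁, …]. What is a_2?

1

8509 = 18·459 + 247   →  a_0 = 18
459 = 1·247 + 212   →  a_1 = 1
247 = 1·212 + 35   →  a_2 = 1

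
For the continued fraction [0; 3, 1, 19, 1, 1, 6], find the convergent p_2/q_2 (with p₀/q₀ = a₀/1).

1/4

Using pₖ = aₖpₖ₋₁ + pₖ₋₂, qₖ = aₖqₖ₋₁ + qₖ₋₂ (with p₋₁=1, p₋₂=0, q₋₁=0, q₋₂=1):
  k=0: a=0, p=0, q=1
  k=1: a=3, p=1, q=3
  k=2: a=1, p=1, q=4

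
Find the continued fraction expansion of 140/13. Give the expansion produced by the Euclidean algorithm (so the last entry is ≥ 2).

140 = 10·13 + 10
13 = 1·10 + 3
10 = 3·3 + 1
3 = 3·1 + 0  (stop)
So 140/13 = [10; 1, 3, 3].

[10; 1, 3, 3]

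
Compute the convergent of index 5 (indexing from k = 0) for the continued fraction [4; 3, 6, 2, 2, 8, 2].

Using pₖ = aₖpₖ₋₁ + pₖ₋₂, qₖ = aₖqₖ₋₁ + qₖ₋₂ (with p₋₁=1, p₋₂=0, q₋₁=0, q₋₂=1):
  k=0: a=4, p=4, q=1
  k=1: a=3, p=13, q=3
  k=2: a=6, p=82, q=19
  k=3: a=2, p=177, q=41
  k=4: a=2, p=436, q=101
  k=5: a=8, p=3665, q=849

3665/849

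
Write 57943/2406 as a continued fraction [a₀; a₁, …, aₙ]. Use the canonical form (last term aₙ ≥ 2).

57943 = 24×2406 + 199
2406 = 12×199 + 18
199 = 11×18 + 1
18 = 18×1 + 0  (stop)
So 57943/2406 = [24; 12, 11, 18].

[24; 12, 11, 18]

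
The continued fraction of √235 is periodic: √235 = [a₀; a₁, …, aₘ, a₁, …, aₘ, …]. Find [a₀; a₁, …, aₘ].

a₀ = ⌊√235⌋ = 15.
With m₀=0, d₀=1 and mₖ₊₁ = dₖaₖ − mₖ, dₖ₊₁ = (n − mₖ₊₁²)/dₖ, aₖ₊₁ = ⌊(a₀+mₖ₊₁)/dₖ₊₁⌋:
  k=1: m=15, d=10, a=3
  k=2: m=15, d=1, a=30
d=1 and a=2a₀=30 at k=2, so the next step gives (m, d) = (15, 10) again — its k=1 value — and the period has length 2.

[15; 3, 30]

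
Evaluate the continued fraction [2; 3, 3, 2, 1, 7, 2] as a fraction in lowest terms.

1246/541

Using pₖ = aₖpₖ₋₁ + pₖ₋₂ and qₖ = aₖqₖ₋₁ + qₖ₋₂:
  k=0: a=2, p=2, q=1
  k=1: a=3, p=7, q=3
  k=2: a=3, p=23, q=10
  k=3: a=2, p=53, q=23
  k=4: a=1, p=76, q=33
  k=5: a=7, p=585, q=254
  k=6: a=2, p=1246, q=541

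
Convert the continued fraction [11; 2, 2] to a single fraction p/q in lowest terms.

Using pₖ = aₖpₖ₋₁ + pₖ₋₂ and qₖ = aₖqₖ₋₁ + qₖ₋₂:
  k=0: a=11, p=11, q=1
  k=1: a=2, p=23, q=2
  k=2: a=2, p=57, q=5

57/5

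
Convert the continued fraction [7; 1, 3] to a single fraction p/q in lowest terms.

Fold from the inside: start with 3/1.
  1 + 1/3 = 4/3
  7 + 3/4 = 31/4

31/4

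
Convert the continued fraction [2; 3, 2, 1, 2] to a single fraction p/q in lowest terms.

62/27

Fold from the inside: start with 2/1.
  1 + 1/2 = 3/2
  2 + 2/3 = 8/3
  3 + 3/8 = 27/8
  2 + 8/27 = 62/27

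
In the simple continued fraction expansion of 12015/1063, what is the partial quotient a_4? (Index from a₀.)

7

12015 = 11·1063 + 322   →  a_0 = 11
1063 = 3·322 + 97   →  a_1 = 3
322 = 3·97 + 31   →  a_2 = 3
97 = 3·31 + 4   →  a_3 = 3
31 = 7·4 + 3   →  a_4 = 7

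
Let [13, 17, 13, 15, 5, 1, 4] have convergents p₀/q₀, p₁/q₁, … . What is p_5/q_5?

Using pₖ = aₖpₖ₋₁ + pₖ₋₂, qₖ = aₖqₖ₋₁ + qₖ₋₂ (with p₋₁=1, p₋₂=0, q₋₁=0, q₋₂=1):
  k=0: a=13, p=13, q=1
  k=1: a=17, p=222, q=17
  k=2: a=13, p=2899, q=222
  k=3: a=15, p=43707, q=3347
  k=4: a=5, p=221434, q=16957
  k=5: a=1, p=265141, q=20304

265141/20304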